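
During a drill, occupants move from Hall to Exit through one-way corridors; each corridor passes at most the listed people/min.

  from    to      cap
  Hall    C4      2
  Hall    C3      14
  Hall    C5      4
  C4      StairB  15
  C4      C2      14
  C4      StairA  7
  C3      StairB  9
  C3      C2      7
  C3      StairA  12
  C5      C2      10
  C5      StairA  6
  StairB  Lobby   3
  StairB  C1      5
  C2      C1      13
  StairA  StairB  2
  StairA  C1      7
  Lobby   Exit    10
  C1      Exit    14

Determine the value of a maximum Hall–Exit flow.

Augment Hall→C4→StairB→Lobby→Exit: bottleneck 2, flow now 2.
Augment Hall→C3→StairB→Lobby→Exit: bottleneck 1, flow now 3.
Augment Hall→C3→StairB→C1→Exit: bottleneck 5, flow now 8.
Augment Hall→C3→C2→C1→Exit: bottleneck 7, flow now 15.
Augment Hall→C3→StairA→C1→Exit: bottleneck 1, flow now 16.
Augment Hall→C5→C2→C1→Exit: bottleneck 1, flow now 17.
No augmenting path remains; maximum flow = 17.
In the residual graph, reachable from Hall: {Hall, C4, C3, C5, StairB, C2, StairA, C1}.
Min-cut edges: StairB→Lobby (3), C1→Exit (14); capacity 3 + 14 = 17.
This cut is saturated, so no flow can exceed 17.

17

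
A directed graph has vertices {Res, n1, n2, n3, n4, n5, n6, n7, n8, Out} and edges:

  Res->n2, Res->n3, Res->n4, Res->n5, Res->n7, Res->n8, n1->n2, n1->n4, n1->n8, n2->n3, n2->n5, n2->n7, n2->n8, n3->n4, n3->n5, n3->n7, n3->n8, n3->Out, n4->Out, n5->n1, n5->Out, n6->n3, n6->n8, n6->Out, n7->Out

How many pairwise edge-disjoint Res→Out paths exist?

Assign every edge capacity 1; by Menger, the answer equals the max flow.
Path Res→n3→Out (+1); total 1.
Path Res→n4→Out (+1); total 2.
Path Res→n5→Out (+1); total 3.
Path Res→n7→Out (+1); total 4.
No residual Res→Out path; max flow = 4.
Certifying cut of size 4: {n3→Out, n4→Out, n5→Out, n7→Out}.

4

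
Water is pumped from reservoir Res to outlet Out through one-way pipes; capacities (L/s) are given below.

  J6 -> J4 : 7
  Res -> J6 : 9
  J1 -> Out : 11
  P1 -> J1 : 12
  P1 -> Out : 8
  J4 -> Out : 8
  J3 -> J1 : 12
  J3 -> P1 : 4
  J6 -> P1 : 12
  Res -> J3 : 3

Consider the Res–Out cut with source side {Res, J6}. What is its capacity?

Edges leaving {Res, J6}: Res→J3 (3), J6→J4 (7), J6→P1 (12).
Cut capacity = 3 + 7 + 12 = 22.

22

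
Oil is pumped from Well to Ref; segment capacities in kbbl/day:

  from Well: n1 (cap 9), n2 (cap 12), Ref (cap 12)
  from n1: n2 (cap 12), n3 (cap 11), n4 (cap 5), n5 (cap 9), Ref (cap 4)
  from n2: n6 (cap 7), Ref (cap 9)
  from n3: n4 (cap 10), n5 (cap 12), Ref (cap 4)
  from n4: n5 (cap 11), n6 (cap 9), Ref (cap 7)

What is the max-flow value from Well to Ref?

Augment Well→Ref: bottleneck 12, flow now 12.
Augment Well→n1→Ref: bottleneck 4, flow now 16.
Augment Well→n2→Ref: bottleneck 9, flow now 25.
Augment Well→n1→n3→Ref: bottleneck 4, flow now 29.
Augment Well→n1→n4→Ref: bottleneck 1, flow now 30.
No augmenting path remains; maximum flow = 30.
In the residual graph, reachable from Well: {Well, n2, n6}.
Min-cut edges: Well→n1 (9), Well→Ref (12), n2→Ref (9); capacity 9 + 12 + 9 = 30.
This cut is saturated, so no flow can exceed 30.

30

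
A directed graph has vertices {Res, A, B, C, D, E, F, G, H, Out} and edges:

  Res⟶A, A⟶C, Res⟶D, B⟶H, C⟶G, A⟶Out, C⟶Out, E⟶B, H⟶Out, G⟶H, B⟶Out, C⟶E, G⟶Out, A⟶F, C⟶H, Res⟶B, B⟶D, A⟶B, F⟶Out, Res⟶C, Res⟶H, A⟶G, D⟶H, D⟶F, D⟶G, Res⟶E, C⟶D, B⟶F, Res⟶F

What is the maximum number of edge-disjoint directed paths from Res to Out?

6

Assign every edge capacity 1; by Menger, the answer equals the max flow.
Path Res→A→Out (+1); total 1.
Path Res→B→Out (+1); total 2.
Path Res→C→Out (+1); total 3.
Path Res→F→Out (+1); total 4.
Path Res→H→Out (+1); total 5.
Path Res→D→G→Out (+1); total 6.
No residual Res→Out path; max flow = 6.
Certifying cut of size 6: {B→Out, D→G, F→Out, H→Out, Res→A, Res→C}.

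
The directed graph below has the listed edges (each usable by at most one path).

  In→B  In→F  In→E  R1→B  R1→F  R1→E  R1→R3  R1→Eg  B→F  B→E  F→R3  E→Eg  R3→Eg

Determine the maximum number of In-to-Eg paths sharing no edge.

Assign every edge capacity 1; by Menger, the answer equals the max flow.
Path In→E→Eg (+1); total 1.
Path In→F→R3→Eg (+1); total 2.
No residual In→Eg path; max flow = 2.
Certifying cut of size 2: {E→Eg, F→R3}.

2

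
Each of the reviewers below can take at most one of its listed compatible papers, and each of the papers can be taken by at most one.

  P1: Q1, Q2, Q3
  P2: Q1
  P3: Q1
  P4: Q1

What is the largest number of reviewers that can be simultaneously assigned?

Unit-capacity flow: source→left, listed edges, right→sink; max matching = max flow.
Augmenting path P1→Q1 (+1); matched 1.
Augmenting path P2→Q1→P1→Q2 (+1); matched 2.
No augmenting path remains; maximum matching = 2.
König certificate: {P1, Q1} is a vertex cover of size 2 (every listed pair touches it), so no matching can be larger.

2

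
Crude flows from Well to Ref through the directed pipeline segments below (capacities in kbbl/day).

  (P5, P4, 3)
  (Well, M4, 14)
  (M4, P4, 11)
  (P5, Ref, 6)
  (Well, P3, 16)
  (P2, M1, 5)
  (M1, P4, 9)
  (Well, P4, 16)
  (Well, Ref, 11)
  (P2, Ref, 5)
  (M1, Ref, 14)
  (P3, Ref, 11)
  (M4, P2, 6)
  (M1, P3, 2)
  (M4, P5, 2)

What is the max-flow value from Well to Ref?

Augment Well→Ref: bottleneck 11, flow now 11.
Augment Well→P3→Ref: bottleneck 11, flow now 22.
Augment Well→M4→P2→Ref: bottleneck 5, flow now 27.
Augment Well→M4→P5→Ref: bottleneck 2, flow now 29.
Augment Well→M4→P2→M1→Ref: bottleneck 1, flow now 30.
No augmenting path remains; maximum flow = 30.
In the residual graph, reachable from Well: {Well, M4, P3, P4}.
Min-cut edges: Well→Ref (11), M4→P2 (6), M4→P5 (2), P3→Ref (11); capacity 11 + 6 + 2 + 11 = 30.
This cut is saturated, so no flow can exceed 30.

30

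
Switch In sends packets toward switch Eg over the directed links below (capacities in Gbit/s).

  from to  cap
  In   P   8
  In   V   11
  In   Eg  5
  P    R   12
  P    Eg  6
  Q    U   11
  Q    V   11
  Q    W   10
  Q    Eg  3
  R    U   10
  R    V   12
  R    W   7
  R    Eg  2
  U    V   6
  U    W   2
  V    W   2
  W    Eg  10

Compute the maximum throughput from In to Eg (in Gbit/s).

15

Augment In→Eg: bottleneck 5, flow now 5.
Augment In→P→Eg: bottleneck 6, flow now 11.
Augment In→P→R→Eg: bottleneck 2, flow now 13.
Augment In→V→W→Eg: bottleneck 2, flow now 15.
No augmenting path remains; maximum flow = 15.
In the residual graph, reachable from In: {In, V}.
Min-cut edges: In→P (8), In→Eg (5), V→W (2); capacity 8 + 5 + 2 = 15.
This cut is saturated, so no flow can exceed 15.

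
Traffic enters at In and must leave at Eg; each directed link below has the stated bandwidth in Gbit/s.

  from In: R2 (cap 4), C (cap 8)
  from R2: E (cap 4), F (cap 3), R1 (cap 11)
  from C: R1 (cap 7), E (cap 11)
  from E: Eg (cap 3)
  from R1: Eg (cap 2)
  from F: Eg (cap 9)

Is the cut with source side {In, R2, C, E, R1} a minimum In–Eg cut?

Yes — it is a minimum cut (capacity 8).

Given cut capacity: 3 + 3 + 2 = 8.
Augment In→R2→E→Eg: bottleneck 3, flow now 3.
Augment In→R2→R1→Eg: bottleneck 1, flow now 4.
Augment In→C→R1→Eg: bottleneck 1, flow now 5.
Augment In→C→E→R2→F→Eg: bottleneck 3, flow now 8. (uses reverse residual edge)
No augmenting path remains; maximum flow = 8.
Cut capacity 8 equals the max flow, so it is a minimum cut.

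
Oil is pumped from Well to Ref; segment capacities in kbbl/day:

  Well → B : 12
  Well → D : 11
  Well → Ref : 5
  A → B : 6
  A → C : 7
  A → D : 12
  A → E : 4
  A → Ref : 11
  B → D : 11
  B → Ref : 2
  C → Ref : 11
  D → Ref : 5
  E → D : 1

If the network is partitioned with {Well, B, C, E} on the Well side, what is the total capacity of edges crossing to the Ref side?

41

Edges leaving {Well, B, C, E}: Well→D (11), Well→Ref (5), B→D (11), B→Ref (2), C→Ref (11), E→D (1).
Cut capacity = 11 + 5 + 11 + 2 + 11 + 1 = 41.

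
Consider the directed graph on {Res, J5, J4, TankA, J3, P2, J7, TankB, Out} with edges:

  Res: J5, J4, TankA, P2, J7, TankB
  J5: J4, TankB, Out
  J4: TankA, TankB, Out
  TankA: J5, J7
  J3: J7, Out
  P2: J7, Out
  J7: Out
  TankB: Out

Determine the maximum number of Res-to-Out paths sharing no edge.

5

Assign every edge capacity 1; by Menger, the answer equals the max flow.
Path Res→J5→Out (+1); total 1.
Path Res→J4→Out (+1); total 2.
Path Res→P2→Out (+1); total 3.
Path Res→J7→Out (+1); total 4.
Path Res→TankB→Out (+1); total 5.
No residual Res→Out path; max flow = 5.
Certifying cut of size 5: {J4→Out, J5→Out, J7→Out, Res→P2, TankB→Out}.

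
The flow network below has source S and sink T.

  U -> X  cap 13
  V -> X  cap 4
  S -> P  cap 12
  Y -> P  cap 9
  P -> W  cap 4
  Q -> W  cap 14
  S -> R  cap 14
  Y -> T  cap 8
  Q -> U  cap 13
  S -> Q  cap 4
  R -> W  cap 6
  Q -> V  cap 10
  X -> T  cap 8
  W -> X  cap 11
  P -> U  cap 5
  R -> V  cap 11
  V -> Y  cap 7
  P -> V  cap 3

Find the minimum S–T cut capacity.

15

Augment S→P→U→X→T: bottleneck 5, flow now 5.
Augment S→P→V→X→T: bottleneck 3, flow now 8.
Augment S→Q→V→Y→T: bottleneck 4, flow now 12.
Augment S→R→V→Y→T: bottleneck 3, flow now 15.
No augmenting path remains; maximum flow = 15.
By max-flow min-cut, the minimum cut capacity equals the max flow.
In the residual graph, reachable from S: {S, P, Q, R, U, V, W, X}.
Min-cut edges: V→Y (7), X→T (8); capacity 7 + 8 = 15.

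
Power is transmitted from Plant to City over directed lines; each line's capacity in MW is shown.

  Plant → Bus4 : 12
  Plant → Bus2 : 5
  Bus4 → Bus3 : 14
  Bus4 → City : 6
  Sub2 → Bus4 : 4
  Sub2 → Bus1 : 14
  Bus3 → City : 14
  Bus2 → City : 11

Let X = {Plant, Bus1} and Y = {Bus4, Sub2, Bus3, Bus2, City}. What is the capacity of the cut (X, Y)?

Edges leaving {Plant, Bus1}: Plant→Bus4 (12), Plant→Bus2 (5).
Cut capacity = 12 + 5 = 17.

17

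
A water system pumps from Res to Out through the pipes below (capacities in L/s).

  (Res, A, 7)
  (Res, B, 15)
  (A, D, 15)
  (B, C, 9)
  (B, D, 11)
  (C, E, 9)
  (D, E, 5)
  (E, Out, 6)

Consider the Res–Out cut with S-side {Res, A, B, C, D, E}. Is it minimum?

Given cut capacity: 6 = 6.
Augment Res→A→D→E→Out: bottleneck 5, flow now 5.
Augment Res→B→C→E→Out: bottleneck 1, flow now 6.
No augmenting path remains; maximum flow = 6.
Cut capacity 6 equals the max flow, so it is a minimum cut.

Yes — it is a minimum cut (capacity 6).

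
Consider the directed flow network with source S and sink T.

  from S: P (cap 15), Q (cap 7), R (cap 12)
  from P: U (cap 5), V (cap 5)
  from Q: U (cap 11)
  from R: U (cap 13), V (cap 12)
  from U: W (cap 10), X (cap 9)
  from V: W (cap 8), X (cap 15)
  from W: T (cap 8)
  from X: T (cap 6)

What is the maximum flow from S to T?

Augment S→P→U→W→T: bottleneck 5, flow now 5.
Augment S→P→V→W→T: bottleneck 3, flow now 8.
Augment S→P→V→X→T: bottleneck 2, flow now 10.
Augment S→Q→U→X→T: bottleneck 4, flow now 14.
No augmenting path remains; maximum flow = 14.
In the residual graph, reachable from S: {S, P, Q, R, U, V, W, X}.
Min-cut edges: W→T (8), X→T (6); capacity 8 + 6 = 14.
This cut is saturated, so no flow can exceed 14.

14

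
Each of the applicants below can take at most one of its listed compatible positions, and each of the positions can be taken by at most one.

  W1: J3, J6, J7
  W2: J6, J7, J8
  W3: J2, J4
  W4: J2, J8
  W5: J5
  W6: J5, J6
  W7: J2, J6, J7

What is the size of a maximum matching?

Unit-capacity flow: source→left, listed edges, right→sink; max matching = max flow.
Augmenting path W1→J3 (+1); matched 1.
Augmenting path W2→J6 (+1); matched 2.
Augmenting path W3→J2 (+1); matched 3.
Augmenting path W4→J8 (+1); matched 4.
Augmenting path W5→J5 (+1); matched 5.
Augmenting path W7→J7 (+1); matched 6.
Augmenting path W6→J6→W2→J7→W7→J2→W3→J4 (+1); matched 7.
No augmenting path remains; maximum matching = 7.
König certificate: {W1, W2, W3, W4, W5, W6, W7} is a vertex cover of size 7 (every listed pair touches it), so no matching can be larger.

7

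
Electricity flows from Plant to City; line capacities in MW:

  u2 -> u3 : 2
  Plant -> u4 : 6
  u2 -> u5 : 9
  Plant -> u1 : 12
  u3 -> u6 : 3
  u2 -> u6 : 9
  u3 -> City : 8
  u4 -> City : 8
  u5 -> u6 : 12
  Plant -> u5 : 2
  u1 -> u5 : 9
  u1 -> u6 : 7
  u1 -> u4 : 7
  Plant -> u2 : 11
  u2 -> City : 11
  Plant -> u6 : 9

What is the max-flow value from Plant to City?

Augment Plant→u2→City: bottleneck 11, flow now 11.
Augment Plant→u4→City: bottleneck 6, flow now 17.
Augment Plant→u1→u4→City: bottleneck 2, flow now 19.
No augmenting path remains; maximum flow = 19.
In the residual graph, reachable from Plant: {Plant, u1, u4, u5, u6}.
Min-cut edges: Plant→u2 (11), u4→City (8); capacity 11 + 8 = 19.
This cut is saturated, so no flow can exceed 19.

19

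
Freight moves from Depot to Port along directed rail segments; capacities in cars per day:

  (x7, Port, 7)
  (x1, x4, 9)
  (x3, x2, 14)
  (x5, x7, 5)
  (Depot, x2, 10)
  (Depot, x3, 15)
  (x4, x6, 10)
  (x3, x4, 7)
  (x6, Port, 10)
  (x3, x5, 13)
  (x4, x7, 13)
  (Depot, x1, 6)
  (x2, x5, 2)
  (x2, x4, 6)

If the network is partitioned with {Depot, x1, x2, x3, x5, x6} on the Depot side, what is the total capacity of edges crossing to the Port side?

Edges leaving {Depot, x1, x2, x3, x5, x6}: x1→x4 (9), x2→x4 (6), x3→x4 (7), x5→x7 (5), x6→Port (10).
Cut capacity = 9 + 6 + 7 + 5 + 10 = 37.

37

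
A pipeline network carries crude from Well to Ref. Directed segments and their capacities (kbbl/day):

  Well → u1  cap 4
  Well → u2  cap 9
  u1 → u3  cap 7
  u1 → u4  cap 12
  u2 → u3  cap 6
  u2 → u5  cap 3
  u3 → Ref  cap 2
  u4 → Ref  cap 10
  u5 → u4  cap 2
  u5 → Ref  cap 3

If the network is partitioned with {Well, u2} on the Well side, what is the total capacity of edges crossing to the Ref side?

Edges leaving {Well, u2}: Well→u1 (4), u2→u3 (6), u2→u5 (3).
Cut capacity = 4 + 6 + 3 = 13.

13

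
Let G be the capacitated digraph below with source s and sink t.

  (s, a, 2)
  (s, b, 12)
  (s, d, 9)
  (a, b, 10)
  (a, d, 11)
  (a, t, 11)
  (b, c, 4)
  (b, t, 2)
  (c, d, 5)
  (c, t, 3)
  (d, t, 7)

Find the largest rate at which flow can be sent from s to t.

14

Augment s→a→t: bottleneck 2, flow now 2.
Augment s→b→t: bottleneck 2, flow now 4.
Augment s→d→t: bottleneck 7, flow now 11.
Augment s→b→c→t: bottleneck 3, flow now 14.
No augmenting path remains; maximum flow = 14.
In the residual graph, reachable from s: {s, b, c, d}.
Min-cut edges: s→a (2), b→t (2), c→t (3), d→t (7); capacity 2 + 2 + 3 + 7 = 14.
This cut is saturated, so no flow can exceed 14.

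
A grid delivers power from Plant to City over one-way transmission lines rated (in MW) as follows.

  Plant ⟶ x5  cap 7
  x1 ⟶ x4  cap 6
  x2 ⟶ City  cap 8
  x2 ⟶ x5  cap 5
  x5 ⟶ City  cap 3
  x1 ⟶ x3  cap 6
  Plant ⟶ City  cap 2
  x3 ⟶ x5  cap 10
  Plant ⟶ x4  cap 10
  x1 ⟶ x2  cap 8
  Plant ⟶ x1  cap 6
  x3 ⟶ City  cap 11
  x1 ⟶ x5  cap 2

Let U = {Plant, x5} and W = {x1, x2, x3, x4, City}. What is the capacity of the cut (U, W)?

Edges leaving {Plant, x5}: Plant→x1 (6), Plant→x4 (10), Plant→City (2), x5→City (3).
Cut capacity = 6 + 10 + 2 + 3 = 21.

21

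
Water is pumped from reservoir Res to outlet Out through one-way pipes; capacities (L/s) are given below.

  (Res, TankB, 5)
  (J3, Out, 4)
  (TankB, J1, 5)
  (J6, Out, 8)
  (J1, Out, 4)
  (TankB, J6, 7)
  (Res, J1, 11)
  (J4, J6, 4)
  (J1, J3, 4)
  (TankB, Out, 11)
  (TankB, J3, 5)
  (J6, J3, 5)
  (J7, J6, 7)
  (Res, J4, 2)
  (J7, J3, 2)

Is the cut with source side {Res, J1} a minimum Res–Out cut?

Given cut capacity: 5 + 2 + 4 + 4 = 15.
Augment Res→TankB→Out: bottleneck 5, flow now 5.
Augment Res→J1→Out: bottleneck 4, flow now 9.
Augment Res→J1→J3→Out: bottleneck 4, flow now 13.
Augment Res→J4→J6→Out: bottleneck 2, flow now 15.
No augmenting path remains; maximum flow = 15.
Cut capacity 15 equals the max flow, so it is a minimum cut.

Yes — it is a minimum cut (capacity 15).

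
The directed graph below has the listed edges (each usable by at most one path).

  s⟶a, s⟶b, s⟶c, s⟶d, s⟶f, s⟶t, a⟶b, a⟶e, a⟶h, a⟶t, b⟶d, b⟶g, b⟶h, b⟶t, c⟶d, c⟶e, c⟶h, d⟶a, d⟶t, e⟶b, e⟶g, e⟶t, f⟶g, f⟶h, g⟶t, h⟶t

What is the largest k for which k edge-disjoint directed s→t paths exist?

Assign every edge capacity 1; by Menger, the answer equals the max flow.
Path s→t (+1); total 1.
Path s→a→t (+1); total 2.
Path s→b→t (+1); total 3.
Path s→d→t (+1); total 4.
Path s→c→e→t (+1); total 5.
Path s→f→g→t (+1); total 6.
No residual s→t path; max flow = 6.
Certifying cut of size 6: {s→a, s→b, s→c, s→d, s→f, s→t}.

6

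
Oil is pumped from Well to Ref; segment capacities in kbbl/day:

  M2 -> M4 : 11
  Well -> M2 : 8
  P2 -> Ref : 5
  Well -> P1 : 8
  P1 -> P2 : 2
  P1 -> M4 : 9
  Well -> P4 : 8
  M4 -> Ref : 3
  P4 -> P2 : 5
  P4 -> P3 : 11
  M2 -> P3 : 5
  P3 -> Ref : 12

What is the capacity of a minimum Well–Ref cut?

18

Augment Well→P1→P2→Ref: bottleneck 2, flow now 2.
Augment Well→P1→M4→Ref: bottleneck 3, flow now 5.
Augment Well→P4→P3→Ref: bottleneck 8, flow now 13.
Augment Well→M2→P3→Ref: bottleneck 4, flow now 17.
Augment Well→M2→P3→P4→P2→Ref: bottleneck 1, flow now 18. (uses reverse residual edge)
No augmenting path remains; maximum flow = 18.
By max-flow min-cut, the minimum cut capacity equals the max flow.
In the residual graph, reachable from Well: {Well, P1, M2, M4}.
Min-cut edges: Well→P4 (8), P1→P2 (2), M2→P3 (5), M4→Ref (3); capacity 8 + 2 + 5 + 3 = 18.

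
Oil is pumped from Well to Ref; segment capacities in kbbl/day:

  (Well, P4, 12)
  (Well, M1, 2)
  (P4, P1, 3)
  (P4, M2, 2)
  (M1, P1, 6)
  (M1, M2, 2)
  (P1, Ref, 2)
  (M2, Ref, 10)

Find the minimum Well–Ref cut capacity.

6

Augment Well→P4→P1→Ref: bottleneck 2, flow now 2.
Augment Well→P4→M2→Ref: bottleneck 2, flow now 4.
Augment Well→M1→M2→Ref: bottleneck 2, flow now 6.
No augmenting path remains; maximum flow = 6.
By max-flow min-cut, the minimum cut capacity equals the max flow.
In the residual graph, reachable from Well: {Well, P4, P1}.
Min-cut edges: Well→M1 (2), P4→M2 (2), P1→Ref (2); capacity 2 + 2 + 2 = 6.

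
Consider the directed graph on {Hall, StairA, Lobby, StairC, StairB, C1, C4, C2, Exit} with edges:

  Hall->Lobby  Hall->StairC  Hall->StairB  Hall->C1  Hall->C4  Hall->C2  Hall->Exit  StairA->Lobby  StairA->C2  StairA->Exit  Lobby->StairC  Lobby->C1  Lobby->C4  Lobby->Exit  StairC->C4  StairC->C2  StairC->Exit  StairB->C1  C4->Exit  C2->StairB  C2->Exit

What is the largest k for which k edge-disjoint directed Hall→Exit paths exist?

Assign every edge capacity 1; by Menger, the answer equals the max flow.
Path Hall→Exit (+1); total 1.
Path Hall→Lobby→Exit (+1); total 2.
Path Hall→StairC→Exit (+1); total 3.
Path Hall→C4→Exit (+1); total 4.
Path Hall→C2→Exit (+1); total 5.
No residual Hall→Exit path; max flow = 5.
Certifying cut of size 5: {Hall→C2, Hall→C4, Hall→Exit, Hall→Lobby, Hall→StairC}.

5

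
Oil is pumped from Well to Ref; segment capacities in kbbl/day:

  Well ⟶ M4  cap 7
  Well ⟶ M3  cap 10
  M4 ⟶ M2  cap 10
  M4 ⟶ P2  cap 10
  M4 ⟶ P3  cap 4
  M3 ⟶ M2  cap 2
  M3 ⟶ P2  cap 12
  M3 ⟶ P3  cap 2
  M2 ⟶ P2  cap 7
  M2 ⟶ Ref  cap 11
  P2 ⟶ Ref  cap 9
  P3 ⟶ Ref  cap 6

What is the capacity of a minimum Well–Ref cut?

Augment Well→M4→M2→Ref: bottleneck 7, flow now 7.
Augment Well→M3→M2→Ref: bottleneck 2, flow now 9.
Augment Well→M3→P2→Ref: bottleneck 8, flow now 17.
No augmenting path remains; maximum flow = 17.
By max-flow min-cut, the minimum cut capacity equals the max flow.
In the residual graph, reachable from Well: {Well}.
Min-cut edges: Well→M4 (7), Well→M3 (10); capacity 7 + 10 = 17.

17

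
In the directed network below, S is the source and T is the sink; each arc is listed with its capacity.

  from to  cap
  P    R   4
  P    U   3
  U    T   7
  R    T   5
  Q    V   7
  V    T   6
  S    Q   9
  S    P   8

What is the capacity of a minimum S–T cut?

Augment S→P→R→T: bottleneck 4, flow now 4.
Augment S→P→U→T: bottleneck 3, flow now 7.
Augment S→Q→V→T: bottleneck 6, flow now 13.
No augmenting path remains; maximum flow = 13.
By max-flow min-cut, the minimum cut capacity equals the max flow.
In the residual graph, reachable from S: {S, P, Q, V}.
Min-cut edges: P→R (4), P→U (3), V→T (6); capacity 4 + 3 + 6 = 13.

13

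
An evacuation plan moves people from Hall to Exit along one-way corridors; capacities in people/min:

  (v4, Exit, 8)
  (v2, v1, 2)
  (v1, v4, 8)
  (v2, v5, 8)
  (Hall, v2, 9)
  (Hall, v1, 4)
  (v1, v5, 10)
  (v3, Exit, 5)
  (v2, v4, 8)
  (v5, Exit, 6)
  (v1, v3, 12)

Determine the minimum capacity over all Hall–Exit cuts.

Augment Hall→v1→v3→Exit: bottleneck 4, flow now 4.
Augment Hall→v2→v4→Exit: bottleneck 8, flow now 12.
Augment Hall→v2→v5→Exit: bottleneck 1, flow now 13.
No augmenting path remains; maximum flow = 13.
By max-flow min-cut, the minimum cut capacity equals the max flow.
In the residual graph, reachable from Hall: {Hall}.
Min-cut edges: Hall→v1 (4), Hall→v2 (9); capacity 4 + 9 = 13.

13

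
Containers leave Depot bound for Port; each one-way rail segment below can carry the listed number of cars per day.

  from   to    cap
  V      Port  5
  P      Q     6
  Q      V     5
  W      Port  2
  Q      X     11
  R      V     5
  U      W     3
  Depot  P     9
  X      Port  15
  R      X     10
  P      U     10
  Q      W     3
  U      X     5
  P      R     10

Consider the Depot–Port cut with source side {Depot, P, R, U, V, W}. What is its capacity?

28

Edges leaving {Depot, P, R, U, V, W}: P→Q (6), R→X (10), U→X (5), V→Port (5), W→Port (2).
Cut capacity = 6 + 10 + 5 + 5 + 2 = 28.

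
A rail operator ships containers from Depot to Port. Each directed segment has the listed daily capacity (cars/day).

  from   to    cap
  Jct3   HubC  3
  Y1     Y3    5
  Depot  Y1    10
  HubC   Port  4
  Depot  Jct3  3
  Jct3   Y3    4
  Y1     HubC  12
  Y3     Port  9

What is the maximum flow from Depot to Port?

Augment Depot→Jct3→Y3→Port: bottleneck 3, flow now 3.
Augment Depot→Y1→Y3→Port: bottleneck 5, flow now 8.
Augment Depot→Y1→HubC→Port: bottleneck 4, flow now 12.
No augmenting path remains; maximum flow = 12.
In the residual graph, reachable from Depot: {Depot, Y1, HubC}.
Min-cut edges: Depot→Jct3 (3), Y1→Y3 (5), HubC→Port (4); capacity 3 + 5 + 4 = 12.
This cut is saturated, so no flow can exceed 12.

12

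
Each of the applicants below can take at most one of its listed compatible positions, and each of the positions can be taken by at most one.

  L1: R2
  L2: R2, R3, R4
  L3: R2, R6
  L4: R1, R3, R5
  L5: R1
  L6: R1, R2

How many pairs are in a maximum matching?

Unit-capacity flow: source→left, listed edges, right→sink; max matching = max flow.
Augmenting path L1→R2 (+1); matched 1.
Augmenting path L2→R3 (+1); matched 2.
Augmenting path L3→R6 (+1); matched 3.
Augmenting path L4→R1 (+1); matched 4.
Augmenting path L5→R1→L4→R5 (+1); matched 5.
No augmenting path remains; maximum matching = 5.
König certificate: {L2, L3, L4, R1, R2} is a vertex cover of size 5 (every listed pair touches it), so no matching can be larger.

5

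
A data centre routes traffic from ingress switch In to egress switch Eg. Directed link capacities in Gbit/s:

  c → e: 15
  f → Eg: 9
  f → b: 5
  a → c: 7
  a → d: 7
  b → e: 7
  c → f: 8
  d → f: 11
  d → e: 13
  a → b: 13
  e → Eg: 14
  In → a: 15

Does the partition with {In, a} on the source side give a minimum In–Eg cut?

No — its capacity is 27, but the minimum cut has capacity 15.

Given cut capacity: 13 + 7 + 7 = 27.
Augment In→a→b→e→Eg: bottleneck 7, flow now 7.
Augment In→a→c→e→Eg: bottleneck 7, flow now 14.
Augment In→a→d→f→Eg: bottleneck 1, flow now 15.
No augmenting path remains; maximum flow = 15.
In the residual graph, reachable from In: {In}.
Min-cut edges: In→a (15); capacity 15 = 15.
Cut capacity 27 exceeds the max flow 15, so it is not minimum.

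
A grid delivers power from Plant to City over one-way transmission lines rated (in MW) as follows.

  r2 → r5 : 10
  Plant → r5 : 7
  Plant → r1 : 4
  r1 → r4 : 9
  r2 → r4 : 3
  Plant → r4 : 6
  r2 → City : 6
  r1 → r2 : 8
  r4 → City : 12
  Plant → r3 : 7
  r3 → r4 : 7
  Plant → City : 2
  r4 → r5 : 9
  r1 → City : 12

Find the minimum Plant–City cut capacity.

18

Augment Plant→City: bottleneck 2, flow now 2.
Augment Plant→r1→City: bottleneck 4, flow now 6.
Augment Plant→r4→City: bottleneck 6, flow now 12.
Augment Plant→r3→r4→City: bottleneck 6, flow now 18.
No augmenting path remains; maximum flow = 18.
By max-flow min-cut, the minimum cut capacity equals the max flow.
In the residual graph, reachable from Plant: {Plant, r3, r4, r5}.
Min-cut edges: Plant→r1 (4), Plant→City (2), r4→City (12); capacity 4 + 2 + 12 = 18.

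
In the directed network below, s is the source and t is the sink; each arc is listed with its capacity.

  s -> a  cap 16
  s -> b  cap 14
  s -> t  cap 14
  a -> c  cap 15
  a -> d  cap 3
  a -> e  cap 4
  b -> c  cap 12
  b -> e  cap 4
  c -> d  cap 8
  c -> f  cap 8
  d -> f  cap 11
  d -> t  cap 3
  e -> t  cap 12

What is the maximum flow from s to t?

25

Augment s→t: bottleneck 14, flow now 14.
Augment s→a→d→t: bottleneck 3, flow now 17.
Augment s→a→e→t: bottleneck 4, flow now 21.
Augment s→b→e→t: bottleneck 4, flow now 25.
No augmenting path remains; maximum flow = 25.
In the residual graph, reachable from s: {s, a, b, c, d, f}.
Min-cut edges: s→t (14), a→e (4), b→e (4), d→t (3); capacity 14 + 4 + 4 + 3 = 25.
This cut is saturated, so no flow can exceed 25.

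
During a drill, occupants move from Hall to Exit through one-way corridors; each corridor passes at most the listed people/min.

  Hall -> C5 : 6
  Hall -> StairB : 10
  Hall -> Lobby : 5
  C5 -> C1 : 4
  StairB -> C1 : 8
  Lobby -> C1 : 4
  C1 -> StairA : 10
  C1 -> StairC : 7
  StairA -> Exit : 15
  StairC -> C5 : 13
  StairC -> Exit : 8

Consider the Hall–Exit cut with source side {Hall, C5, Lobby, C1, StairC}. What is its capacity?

28

Edges leaving {Hall, C5, Lobby, C1, StairC}: Hall→StairB (10), C1→StairA (10), StairC→Exit (8).
Cut capacity = 10 + 10 + 8 = 28.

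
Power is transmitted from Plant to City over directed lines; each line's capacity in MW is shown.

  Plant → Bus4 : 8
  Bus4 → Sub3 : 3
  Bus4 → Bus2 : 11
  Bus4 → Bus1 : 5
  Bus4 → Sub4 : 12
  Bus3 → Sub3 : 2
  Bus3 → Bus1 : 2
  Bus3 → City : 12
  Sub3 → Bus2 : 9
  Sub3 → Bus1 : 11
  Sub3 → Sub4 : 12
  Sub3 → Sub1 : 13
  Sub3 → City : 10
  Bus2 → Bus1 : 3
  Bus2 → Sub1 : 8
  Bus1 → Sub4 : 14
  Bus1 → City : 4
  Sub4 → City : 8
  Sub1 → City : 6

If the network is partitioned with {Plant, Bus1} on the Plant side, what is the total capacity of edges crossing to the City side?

26

Edges leaving {Plant, Bus1}: Plant→Bus4 (8), Bus1→Sub4 (14), Bus1→City (4).
Cut capacity = 8 + 14 + 4 = 26.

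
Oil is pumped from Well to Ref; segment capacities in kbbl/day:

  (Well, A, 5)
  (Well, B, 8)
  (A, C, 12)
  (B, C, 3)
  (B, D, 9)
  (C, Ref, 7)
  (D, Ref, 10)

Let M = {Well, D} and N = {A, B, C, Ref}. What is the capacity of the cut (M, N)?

Edges leaving {Well, D}: Well→A (5), Well→B (8), D→Ref (10).
Cut capacity = 5 + 8 + 10 = 23.

23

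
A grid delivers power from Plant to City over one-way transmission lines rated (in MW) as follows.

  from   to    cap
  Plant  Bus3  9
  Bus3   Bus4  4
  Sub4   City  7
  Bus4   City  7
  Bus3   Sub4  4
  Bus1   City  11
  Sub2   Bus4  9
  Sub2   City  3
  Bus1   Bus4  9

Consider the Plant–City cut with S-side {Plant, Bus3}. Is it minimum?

Yes — it is a minimum cut (capacity 8).

Given cut capacity: 4 + 4 = 8.
Augment Plant→Bus3→Sub4→City: bottleneck 4, flow now 4.
Augment Plant→Bus3→Bus4→City: bottleneck 4, flow now 8.
No augmenting path remains; maximum flow = 8.
Cut capacity 8 equals the max flow, so it is a minimum cut.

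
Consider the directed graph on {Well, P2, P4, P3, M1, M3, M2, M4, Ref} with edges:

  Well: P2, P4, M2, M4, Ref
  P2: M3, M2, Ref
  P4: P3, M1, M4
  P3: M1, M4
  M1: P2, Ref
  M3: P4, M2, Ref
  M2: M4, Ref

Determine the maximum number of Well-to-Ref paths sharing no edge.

4

Assign every edge capacity 1; by Menger, the answer equals the max flow.
Path Well→Ref (+1); total 1.
Path Well→P2→Ref (+1); total 2.
Path Well→M2→Ref (+1); total 3.
Path Well→P4→M1→Ref (+1); total 4.
No residual Well→Ref path; max flow = 4.
Certifying cut of size 4: {Well→M2, Well→P2, Well→P4, Well→Ref}.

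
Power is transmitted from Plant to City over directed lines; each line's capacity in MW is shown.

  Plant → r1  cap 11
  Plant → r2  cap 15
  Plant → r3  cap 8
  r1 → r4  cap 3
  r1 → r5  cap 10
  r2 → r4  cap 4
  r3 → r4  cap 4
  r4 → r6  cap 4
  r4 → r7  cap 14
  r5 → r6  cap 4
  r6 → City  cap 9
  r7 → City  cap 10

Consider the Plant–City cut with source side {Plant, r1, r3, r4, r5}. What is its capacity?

Edges leaving {Plant, r1, r3, r4, r5}: Plant→r2 (15), r4→r6 (4), r4→r7 (14), r5→r6 (4).
Cut capacity = 15 + 4 + 14 + 4 = 37.

37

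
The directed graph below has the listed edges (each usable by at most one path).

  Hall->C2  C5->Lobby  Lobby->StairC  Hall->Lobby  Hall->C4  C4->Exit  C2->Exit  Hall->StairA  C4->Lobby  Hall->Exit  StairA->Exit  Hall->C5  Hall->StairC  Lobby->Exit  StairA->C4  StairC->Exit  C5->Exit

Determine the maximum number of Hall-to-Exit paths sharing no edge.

7

Assign every edge capacity 1; by Menger, the answer equals the max flow.
Path Hall→Exit (+1); total 1.
Path Hall→C2→Exit (+1); total 2.
Path Hall→StairA→Exit (+1); total 3.
Path Hall→C5→Exit (+1); total 4.
Path Hall→C4→Exit (+1); total 5.
Path Hall→Lobby→Exit (+1); total 6.
Path Hall→StairC→Exit (+1); total 7.
No residual Hall→Exit path; max flow = 7.
Certifying cut of size 7: {Hall→C2, Hall→C4, Hall→C5, Hall→Exit, Hall→Lobby, Hall→StairA, Hall→StairC}.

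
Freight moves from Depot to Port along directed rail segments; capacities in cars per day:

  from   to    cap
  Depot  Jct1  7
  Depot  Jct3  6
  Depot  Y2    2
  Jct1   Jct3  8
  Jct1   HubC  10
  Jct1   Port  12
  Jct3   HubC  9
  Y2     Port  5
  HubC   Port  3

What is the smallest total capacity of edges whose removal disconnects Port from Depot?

Augment Depot→Jct1→Port: bottleneck 7, flow now 7.
Augment Depot→Y2→Port: bottleneck 2, flow now 9.
Augment Depot→Jct3→HubC→Port: bottleneck 3, flow now 12.
No augmenting path remains; maximum flow = 12.
By max-flow min-cut, the minimum cut capacity equals the max flow.
In the residual graph, reachable from Depot: {Depot, Jct3, HubC}.
Min-cut edges: Depot→Jct1 (7), Depot→Y2 (2), HubC→Port (3); capacity 7 + 2 + 3 = 12.

12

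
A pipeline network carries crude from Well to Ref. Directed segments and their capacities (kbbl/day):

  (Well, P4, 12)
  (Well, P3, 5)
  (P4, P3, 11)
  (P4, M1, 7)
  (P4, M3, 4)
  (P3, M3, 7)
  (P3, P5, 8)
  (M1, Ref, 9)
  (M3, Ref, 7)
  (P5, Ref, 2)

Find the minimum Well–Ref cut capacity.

16

Augment Well→P4→M1→Ref: bottleneck 7, flow now 7.
Augment Well→P4→M3→Ref: bottleneck 4, flow now 11.
Augment Well→P3→M3→Ref: bottleneck 3, flow now 14.
Augment Well→P3→P5→Ref: bottleneck 2, flow now 16.
No augmenting path remains; maximum flow = 16.
By max-flow min-cut, the minimum cut capacity equals the max flow.
In the residual graph, reachable from Well: {Well, P4, P3, M3, P5}.
Min-cut edges: P4→M1 (7), M3→Ref (7), P5→Ref (2); capacity 7 + 7 + 2 = 16.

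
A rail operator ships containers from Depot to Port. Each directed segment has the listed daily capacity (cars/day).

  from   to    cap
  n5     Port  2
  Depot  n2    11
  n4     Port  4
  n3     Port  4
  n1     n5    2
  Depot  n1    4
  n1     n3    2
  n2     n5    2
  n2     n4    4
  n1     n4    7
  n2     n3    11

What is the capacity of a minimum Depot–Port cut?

10

Augment Depot→n1→n3→Port: bottleneck 2, flow now 2.
Augment Depot→n1→n4→Port: bottleneck 2, flow now 4.
Augment Depot→n2→n3→Port: bottleneck 2, flow now 6.
Augment Depot→n2→n4→Port: bottleneck 2, flow now 8.
Augment Depot→n2→n5→Port: bottleneck 2, flow now 10.
No augmenting path remains; maximum flow = 10.
By max-flow min-cut, the minimum cut capacity equals the max flow.
In the residual graph, reachable from Depot: {Depot, n1, n2, n3, n4, n5}.
Min-cut edges: n3→Port (4), n4→Port (4), n5→Port (2); capacity 4 + 4 + 2 = 10.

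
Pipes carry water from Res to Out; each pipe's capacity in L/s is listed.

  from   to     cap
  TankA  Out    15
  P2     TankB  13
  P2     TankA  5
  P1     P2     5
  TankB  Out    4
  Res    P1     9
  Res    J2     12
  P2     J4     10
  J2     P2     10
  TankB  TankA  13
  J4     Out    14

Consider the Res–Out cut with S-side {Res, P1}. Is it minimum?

No — its capacity is 17, but the minimum cut has capacity 15.

Given cut capacity: 12 + 5 = 17.
Augment Res→P1→P2→TankA→Out: bottleneck 5, flow now 5.
Augment Res→J2→P2→J4→Out: bottleneck 10, flow now 15.
No augmenting path remains; maximum flow = 15.
In the residual graph, reachable from Res: {Res, P1, J2}.
Min-cut edges: P1→P2 (5), J2→P2 (10); capacity 5 + 10 = 15.
Cut capacity 17 exceeds the max flow 15, so it is not minimum.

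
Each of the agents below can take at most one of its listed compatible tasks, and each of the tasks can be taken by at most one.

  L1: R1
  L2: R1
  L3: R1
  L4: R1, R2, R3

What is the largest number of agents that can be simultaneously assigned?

2

Unit-capacity flow: source→left, listed edges, right→sink; max matching = max flow.
Augmenting path L1→R1 (+1); matched 1.
Augmenting path L4→R2 (+1); matched 2.
No augmenting path remains; maximum matching = 2.
König certificate: {L4, R1} is a vertex cover of size 2 (every listed pair touches it), so no matching can be larger.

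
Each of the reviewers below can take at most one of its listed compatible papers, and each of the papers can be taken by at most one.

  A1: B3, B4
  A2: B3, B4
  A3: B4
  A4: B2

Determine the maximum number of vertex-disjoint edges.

Unit-capacity flow: source→left, listed edges, right→sink; max matching = max flow.
Augmenting path A1→B3 (+1); matched 1.
Augmenting path A2→B4 (+1); matched 2.
Augmenting path A4→B2 (+1); matched 3.
No augmenting path remains; maximum matching = 3.
König certificate: {A4, B3, B4} is a vertex cover of size 3 (every listed pair touches it), so no matching can be larger.

3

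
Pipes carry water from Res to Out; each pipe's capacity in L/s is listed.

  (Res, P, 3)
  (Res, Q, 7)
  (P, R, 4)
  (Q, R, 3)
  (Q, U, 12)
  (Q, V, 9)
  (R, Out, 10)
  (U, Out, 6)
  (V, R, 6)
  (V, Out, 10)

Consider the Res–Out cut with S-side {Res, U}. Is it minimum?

Given cut capacity: 3 + 7 + 6 = 16.
Augment Res→P→R→Out: bottleneck 3, flow now 3.
Augment Res→Q→R→Out: bottleneck 3, flow now 6.
Augment Res→Q→U→Out: bottleneck 4, flow now 10.
No augmenting path remains; maximum flow = 10.
In the residual graph, reachable from Res: {Res}.
Min-cut edges: Res→P (3), Res→Q (7); capacity 3 + 7 = 10.
Cut capacity 16 exceeds the max flow 10, so it is not minimum.

No — its capacity is 16, but the minimum cut has capacity 10.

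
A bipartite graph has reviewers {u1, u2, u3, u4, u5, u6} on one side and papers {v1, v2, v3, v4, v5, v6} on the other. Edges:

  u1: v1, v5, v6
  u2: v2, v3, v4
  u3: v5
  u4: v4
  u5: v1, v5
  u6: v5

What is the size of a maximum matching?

5

Unit-capacity flow: source→left, listed edges, right→sink; max matching = max flow.
Augmenting path u1→v1 (+1); matched 1.
Augmenting path u2→v2 (+1); matched 2.
Augmenting path u3→v5 (+1); matched 3.
Augmenting path u4→v4 (+1); matched 4.
Augmenting path u5→v1→u1→v6 (+1); matched 5.
No augmenting path remains; maximum matching = 5.
König certificate: {u1, u2, u4, u5, v5} is a vertex cover of size 5 (every listed pair touches it), so no matching can be larger.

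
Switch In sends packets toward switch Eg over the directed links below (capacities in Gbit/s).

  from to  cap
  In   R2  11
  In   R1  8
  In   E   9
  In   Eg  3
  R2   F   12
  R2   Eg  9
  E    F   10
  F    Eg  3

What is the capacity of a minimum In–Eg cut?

Augment In→Eg: bottleneck 3, flow now 3.
Augment In→R2→Eg: bottleneck 9, flow now 12.
Augment In→R2→F→Eg: bottleneck 2, flow now 14.
Augment In→E→F→Eg: bottleneck 1, flow now 15.
No augmenting path remains; maximum flow = 15.
By max-flow min-cut, the minimum cut capacity equals the max flow.
In the residual graph, reachable from In: {In, R2, R1, E, F}.
Min-cut edges: In→Eg (3), R2→Eg (9), F→Eg (3); capacity 3 + 9 + 3 = 15.

15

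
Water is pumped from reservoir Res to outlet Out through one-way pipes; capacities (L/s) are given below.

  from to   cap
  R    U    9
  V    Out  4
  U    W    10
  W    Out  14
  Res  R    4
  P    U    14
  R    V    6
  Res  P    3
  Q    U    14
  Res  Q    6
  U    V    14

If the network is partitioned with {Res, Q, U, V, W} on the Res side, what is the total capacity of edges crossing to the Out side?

25

Edges leaving {Res, Q, U, V, W}: Res→P (3), Res→R (4), V→Out (4), W→Out (14).
Cut capacity = 3 + 4 + 4 + 14 = 25.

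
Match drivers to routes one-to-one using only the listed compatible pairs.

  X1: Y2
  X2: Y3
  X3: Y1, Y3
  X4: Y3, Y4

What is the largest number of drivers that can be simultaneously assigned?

4

Unit-capacity flow: source→left, listed edges, right→sink; max matching = max flow.
Augmenting path X1→Y2 (+1); matched 1.
Augmenting path X2→Y3 (+1); matched 2.
Augmenting path X3→Y1 (+1); matched 3.
Augmenting path X4→Y4 (+1); matched 4.
No augmenting path remains; maximum matching = 4.
König certificate: {X1, X2, X3, X4} is a vertex cover of size 4 (every listed pair touches it), so no matching can be larger.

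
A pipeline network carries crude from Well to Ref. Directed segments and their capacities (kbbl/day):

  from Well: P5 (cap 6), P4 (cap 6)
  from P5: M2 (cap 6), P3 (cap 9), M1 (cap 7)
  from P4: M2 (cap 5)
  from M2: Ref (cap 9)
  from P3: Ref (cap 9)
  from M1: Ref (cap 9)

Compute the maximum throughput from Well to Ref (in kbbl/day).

11

Augment Well→P5→M2→Ref: bottleneck 6, flow now 6.
Augment Well→P4→M2→Ref: bottleneck 3, flow now 9.
Augment Well→P4→M2→P5→P3→Ref: bottleneck 2, flow now 11. (uses reverse residual edge)
No augmenting path remains; maximum flow = 11.
In the residual graph, reachable from Well: {Well, P4}.
Min-cut edges: Well→P5 (6), P4→M2 (5); capacity 6 + 5 = 11.
This cut is saturated, so no flow can exceed 11.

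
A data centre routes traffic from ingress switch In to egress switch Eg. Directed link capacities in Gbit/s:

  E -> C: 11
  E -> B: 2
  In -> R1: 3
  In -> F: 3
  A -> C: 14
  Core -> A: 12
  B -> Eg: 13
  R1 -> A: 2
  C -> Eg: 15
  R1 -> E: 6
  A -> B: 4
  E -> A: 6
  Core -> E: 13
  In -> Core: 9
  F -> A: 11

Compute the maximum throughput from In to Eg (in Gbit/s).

Augment In→F→A→B→Eg: bottleneck 3, flow now 3.
Augment In→Core→A→B→Eg: bottleneck 1, flow now 4.
Augment In→Core→A→C→Eg: bottleneck 8, flow now 12.
Augment In→R1→A→C→Eg: bottleneck 2, flow now 14.
Augment In→R1→E→B→Eg: bottleneck 1, flow now 15.
No augmenting path remains; maximum flow = 15.
In the residual graph, reachable from In: {In}.
Min-cut edges: In→F (3), In→Core (9), In→R1 (3); capacity 3 + 9 + 3 = 15.
This cut is saturated, so no flow can exceed 15.

15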